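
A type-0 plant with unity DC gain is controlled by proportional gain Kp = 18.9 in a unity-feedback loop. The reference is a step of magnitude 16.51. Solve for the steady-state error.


e_ss = R/(1 + Kp) = 16.51/(1 + 18.9) = 16.51/19.9000 = 0.8296

0.8296


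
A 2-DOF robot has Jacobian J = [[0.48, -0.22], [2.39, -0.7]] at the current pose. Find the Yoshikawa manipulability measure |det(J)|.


det(J) = 0.48*-0.7 - (-0.22)*(2.39) = 0.1898
|det(J)| = 0.1898

0.1898


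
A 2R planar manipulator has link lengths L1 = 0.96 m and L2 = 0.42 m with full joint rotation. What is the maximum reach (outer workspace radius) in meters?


r_max = L1 + L2 = 0.96 + 0.42 = 1.3800

1.3800 m


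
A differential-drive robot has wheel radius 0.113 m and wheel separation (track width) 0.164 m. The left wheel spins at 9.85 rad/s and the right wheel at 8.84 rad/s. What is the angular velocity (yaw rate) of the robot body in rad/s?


omega = r*(wR - wL)/L = 0.113*(8.84 - (9.85))/0.164 = -0.6959

-0.6959 rad/s


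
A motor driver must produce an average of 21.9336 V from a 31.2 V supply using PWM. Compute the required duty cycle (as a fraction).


D = V_avg/V_supply = 21.9336/31.2 = 0.7030

0.7030


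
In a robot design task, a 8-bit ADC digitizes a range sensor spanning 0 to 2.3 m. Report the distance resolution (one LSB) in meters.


res = range / 2^n = 2.3/2^8 = 2.3/256 = 0.0090

0.0090 m


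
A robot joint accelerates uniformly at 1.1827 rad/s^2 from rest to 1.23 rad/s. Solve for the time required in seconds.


t = delta_omega / alpha = 1.23 / 1.1827 = 1.0400

1.0400 s


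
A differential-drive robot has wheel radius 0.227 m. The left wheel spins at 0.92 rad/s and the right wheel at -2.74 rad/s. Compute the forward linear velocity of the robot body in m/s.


v = r*(wR + wL)/2 = 0.227*(-2.74 + 0.92)/2 = -0.2066

-0.2066 m/s


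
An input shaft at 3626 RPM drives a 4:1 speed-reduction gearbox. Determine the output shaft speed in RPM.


omega_out = omega_in / N = 3626 / 4 = 906.5000

906.5000 RPM


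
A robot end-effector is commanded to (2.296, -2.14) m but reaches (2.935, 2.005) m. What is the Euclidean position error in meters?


dx = 2.935 - (2.296) = 0.6390, dy = 2.005 - (-2.14) = 4.1450
err = sqrt(0.408321 + 17.181025) = 4.1940

4.1940 m


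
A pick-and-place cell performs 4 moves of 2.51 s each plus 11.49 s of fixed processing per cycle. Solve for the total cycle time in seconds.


T = 4*2.51 + 11.49 = 21.5300

21.5300 s


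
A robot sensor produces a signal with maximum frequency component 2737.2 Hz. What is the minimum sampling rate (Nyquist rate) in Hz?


f_s,min = 2*f_max = 2*2737.2 = 5474.4000

5474.4000 Hz


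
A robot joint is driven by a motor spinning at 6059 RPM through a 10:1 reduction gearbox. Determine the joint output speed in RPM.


omega_joint = omega_motor / N = 6059 / 10 = 605.9000

605.9000 RPM


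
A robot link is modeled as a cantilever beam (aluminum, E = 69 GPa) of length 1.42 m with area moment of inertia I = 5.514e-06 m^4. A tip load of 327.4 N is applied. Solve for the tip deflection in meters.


delta = F*L^3/(3*E*I) = 327.4*1.42^3/(3*6.900e+10*5.514e-06)
      = 937.4404912/1141398 = 8.2131e-04

8.2131e-04 m


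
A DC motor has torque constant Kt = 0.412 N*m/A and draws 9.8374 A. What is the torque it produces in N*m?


tau = Kt * I = 0.412*9.8374 = 4.0530

4.0530 N*m


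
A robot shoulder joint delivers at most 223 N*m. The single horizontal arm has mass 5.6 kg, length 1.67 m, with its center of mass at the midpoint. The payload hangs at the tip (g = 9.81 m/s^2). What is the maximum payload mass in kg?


tau_arm = m_arm*g*(L/2) = 5.6*9.81*1.67/2 = 45.8716 N*m
tau_payload = tau_max - tau_arm = 223 - 45.8716 = 177.1284
m_payload = tau_payload / (g*L) = 177.1284 / (9.81*1.67) = 10.8119

10.8119 kg


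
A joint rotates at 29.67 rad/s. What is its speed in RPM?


RPM = 29.67 * 60/(2*pi) = 283.3276

283.3276 RPM


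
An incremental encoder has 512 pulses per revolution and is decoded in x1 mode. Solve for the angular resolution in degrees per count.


resolution = 360 / (PPR * 1) = 360 / 512 = 0.7031

0.7031 degrees


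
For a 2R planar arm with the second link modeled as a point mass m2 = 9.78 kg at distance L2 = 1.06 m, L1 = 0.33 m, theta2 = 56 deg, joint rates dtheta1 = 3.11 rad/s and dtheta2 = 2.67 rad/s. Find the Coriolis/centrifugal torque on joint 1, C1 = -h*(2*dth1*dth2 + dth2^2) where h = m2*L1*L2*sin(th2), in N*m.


h = m2*L1*L2*sin(th2) = 9.78*0.33*1.06*sin(56 deg) = 2.836174
C1 = -h*(2*3.11*2.67 + 2.67^2) = -2.836174*23.7363 = -67.3203

-67.3203 N*m


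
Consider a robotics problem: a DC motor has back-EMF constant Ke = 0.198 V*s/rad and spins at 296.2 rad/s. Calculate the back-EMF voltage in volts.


V_emf = Ke * omega = 0.198*296.2 = 58.6476

58.6476 V


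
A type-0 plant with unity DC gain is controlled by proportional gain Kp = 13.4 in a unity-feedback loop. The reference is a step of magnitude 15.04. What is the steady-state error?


e_ss = R/(1 + Kp) = 15.04/(1 + 13.4) = 15.04/14.4000 = 1.0444

1.0444


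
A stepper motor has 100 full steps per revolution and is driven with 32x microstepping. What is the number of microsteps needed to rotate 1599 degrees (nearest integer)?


step_size = 360/(100*32) = 360/3200 = 0.112500 deg
n = 1599/(360/3200) = 1599*3200/360 = 14213.3333 -> 14213

14213 steps


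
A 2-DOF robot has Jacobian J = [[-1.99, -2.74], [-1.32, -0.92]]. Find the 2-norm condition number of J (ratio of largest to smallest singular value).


JJ^T eigenvalues: trace(JJ^T) = 14.0565, det(JJ^T) = det(J)^2 = 3.18979600
s_max^2 = (14.0565 + sqrt(184.82600825))/2 = 13.82578647
s_min^2 = (14.0565 - sqrt(184.82600825))/2 = 0.23071353
kappa = s_max/s_min = sqrt(13.82578647/0.23071353) = 7.7412

7.7412


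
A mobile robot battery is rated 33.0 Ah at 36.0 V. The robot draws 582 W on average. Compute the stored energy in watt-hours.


E = capacity * V = 33.0*36.0 = 1188.0000

1188.0000 Wh


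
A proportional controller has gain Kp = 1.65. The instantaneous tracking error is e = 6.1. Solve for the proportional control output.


u_P = Kp * e = 1.65 * 6.1 = 10.0650

10.0650


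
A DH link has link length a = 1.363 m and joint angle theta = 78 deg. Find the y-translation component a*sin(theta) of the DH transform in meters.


a*sin(theta) = 1.363*sin(78 deg) = 1.3332

1.3332 m


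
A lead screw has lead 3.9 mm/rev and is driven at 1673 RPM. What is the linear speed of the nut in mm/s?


v = lead * (RPM/60) = 3.9*1673/60 = 108.7450

108.7450 mm/s


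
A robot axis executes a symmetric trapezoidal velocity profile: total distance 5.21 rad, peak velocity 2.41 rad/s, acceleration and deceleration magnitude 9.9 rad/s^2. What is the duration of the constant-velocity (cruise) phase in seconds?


t_acc = v/a = 0.243434 s, d_acc = v^2/(2a) = 0.293338 rad each
d_cruise = 5.21 - 2*0.293338 = 4.623324 rad
t_cruise = d_cruise/v = 4.623324/2.41 = 1.9184

1.9184 s


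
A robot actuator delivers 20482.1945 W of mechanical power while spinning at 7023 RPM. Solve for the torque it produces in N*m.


omega = 7023 * 2*pi/60 = 735.446840 rad/s
tau = P / omega = 20482.1945 / 735.446840 = 27.8500

27.8500 N*m


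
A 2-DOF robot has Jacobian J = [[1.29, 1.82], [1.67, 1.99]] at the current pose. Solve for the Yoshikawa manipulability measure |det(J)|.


det(J) = 1.29*1.99 - (1.82)*(1.67) = -0.4723
|det(J)| = 0.4723

0.4723


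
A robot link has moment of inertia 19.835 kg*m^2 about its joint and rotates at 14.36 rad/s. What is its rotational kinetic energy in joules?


KE = (1/2)*I*omega^2 = 0.5*19.835*14.36^2 = 2045.0837

2045.0837 J


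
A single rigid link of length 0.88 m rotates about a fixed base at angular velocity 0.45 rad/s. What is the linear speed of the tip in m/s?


v = L*omega = 0.88 * 0.45 = 0.3960

0.3960 m/s


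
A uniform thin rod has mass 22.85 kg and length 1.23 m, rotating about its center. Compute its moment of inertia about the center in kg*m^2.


I = (1/12)*m*L^2 = (1/12)*22.85*1.23^2 = 2.8808

2.8808 kg*m^2


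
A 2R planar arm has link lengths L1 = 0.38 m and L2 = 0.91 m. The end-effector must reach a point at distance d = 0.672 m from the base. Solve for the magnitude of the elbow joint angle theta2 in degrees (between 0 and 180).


cos(th2) = (d^2 - L1^2 - L2^2)/(2*L1*L2) = (0.672^2 - 0.38^2 - 0.91^2)/(2*0.38*0.91) = -0.75320416
th2 = acos(-0.75320416) = 138.8687 deg

138.8687 degrees


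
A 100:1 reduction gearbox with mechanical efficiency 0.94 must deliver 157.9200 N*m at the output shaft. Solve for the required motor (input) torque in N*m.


tau_in = tau_out / (N * eta) = 157.9200 / (100 * 0.94) = 1.6800

1.6800 N*m


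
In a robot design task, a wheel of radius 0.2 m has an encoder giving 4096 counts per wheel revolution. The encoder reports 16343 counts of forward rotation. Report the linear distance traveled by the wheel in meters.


revs = 16343/4096 = 3.989990
d = revs * 2*pi*r = 3.989990 * 2*pi*0.2 = 5.0140

5.0140 m


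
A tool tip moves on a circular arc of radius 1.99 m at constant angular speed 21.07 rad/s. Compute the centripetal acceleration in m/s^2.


a_c = omega^2 * r = 21.07^2 * 1.99 = 883.4504

883.4504 m/s^2


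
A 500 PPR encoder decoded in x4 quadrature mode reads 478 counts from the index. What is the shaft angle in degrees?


angle = counts * 360 / (PPR*4) = 478 * 360 / 2000 = 86.0400

86.0400 degrees


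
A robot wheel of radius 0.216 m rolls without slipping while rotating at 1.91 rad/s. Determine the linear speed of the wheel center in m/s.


v = omega * r = 1.91 * 0.216 = 0.4126

0.4126 m/s


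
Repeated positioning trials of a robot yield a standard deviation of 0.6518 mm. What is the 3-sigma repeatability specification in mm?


repeatability = 3*sigma = 3*0.6518 = 1.9554

1.9554 mm


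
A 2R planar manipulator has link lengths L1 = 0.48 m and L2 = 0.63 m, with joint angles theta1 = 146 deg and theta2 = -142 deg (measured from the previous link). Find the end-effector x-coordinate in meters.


x = L1*cos(th1) + L2*cos(th1+th2) = 0.48*cos(146 deg) + 0.63*cos(4 deg) = 0.2305

0.2305 m


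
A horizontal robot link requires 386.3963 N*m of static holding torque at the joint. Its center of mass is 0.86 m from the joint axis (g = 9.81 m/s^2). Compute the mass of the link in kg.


m = tau / (g*L) = 386.3963 / (9.81 * 0.86) = 45.8000

45.8000 kg


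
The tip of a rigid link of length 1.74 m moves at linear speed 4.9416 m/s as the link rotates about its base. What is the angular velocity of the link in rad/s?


omega = v / L = 4.9416 / 1.74 = 2.8400

2.8400 rad/s


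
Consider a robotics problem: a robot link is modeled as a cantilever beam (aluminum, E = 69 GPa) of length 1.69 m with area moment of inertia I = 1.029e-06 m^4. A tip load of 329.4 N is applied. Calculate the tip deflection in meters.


delta = F*L^3/(3*E*I) = 329.4*1.69^3/(3*6.900e+10*1.029e-06)
      = 1589.9508846/213003 = 0.0075

0.0075 m


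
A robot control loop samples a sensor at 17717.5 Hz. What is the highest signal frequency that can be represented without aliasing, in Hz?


f_max = f_s/2 = 17717.5/2 = 8858.7500

8858.7500 Hz


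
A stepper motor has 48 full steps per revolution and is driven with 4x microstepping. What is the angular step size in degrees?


step = 360/(48*4) = 360/192 = 1.8750

1.8750 degrees


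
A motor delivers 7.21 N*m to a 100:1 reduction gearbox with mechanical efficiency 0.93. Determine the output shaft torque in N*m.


tau_out = tau_in * N * eta = 7.21 * 100 * 0.93 = 670.5300

670.5300 N*m


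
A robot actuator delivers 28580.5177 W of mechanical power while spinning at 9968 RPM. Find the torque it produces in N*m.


omega = 9968 * 2*pi/60 = 1043.846519 rad/s
tau = P / omega = 28580.5177 / 1043.846519 = 27.3800

27.3800 N*m


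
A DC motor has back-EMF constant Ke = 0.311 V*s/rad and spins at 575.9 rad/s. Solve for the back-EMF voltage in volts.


V_emf = Ke * omega = 0.311*575.9 = 179.1049

179.1049 V


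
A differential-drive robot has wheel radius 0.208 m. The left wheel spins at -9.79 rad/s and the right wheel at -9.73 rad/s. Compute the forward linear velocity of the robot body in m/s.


v = r*(wR + wL)/2 = 0.208*(-9.73 + -9.79)/2 = -2.0301

-2.0301 m/s


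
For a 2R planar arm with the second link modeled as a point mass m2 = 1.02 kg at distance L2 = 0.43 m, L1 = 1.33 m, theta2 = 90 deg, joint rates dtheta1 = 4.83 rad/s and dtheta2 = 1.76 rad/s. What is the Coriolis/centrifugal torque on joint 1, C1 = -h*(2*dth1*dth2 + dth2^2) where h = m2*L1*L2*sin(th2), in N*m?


h = m2*L1*L2*sin(th2) = 1.02*1.33*0.43*sin(90 deg) = 0.583338
C1 = -h*(2*4.83*1.76 + 1.76^2) = -0.583338*20.0992 = -11.7246

-11.7246 N*m


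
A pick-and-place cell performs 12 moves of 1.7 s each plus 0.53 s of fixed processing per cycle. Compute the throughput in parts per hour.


T_cycle = 12*1.7 + 0.53 = 20.9300 s
rate = 3600/T = 172.0019

172.0019 parts/hour


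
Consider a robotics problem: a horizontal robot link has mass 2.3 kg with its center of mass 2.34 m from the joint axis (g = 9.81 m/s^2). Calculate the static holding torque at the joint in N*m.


tau = m*g*L = 2.3 * 9.81 * 2.34 = 52.7974

52.7974 N*m


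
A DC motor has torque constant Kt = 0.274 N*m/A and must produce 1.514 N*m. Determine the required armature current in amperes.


I = tau / Kt = 1.514/0.274 = 5.5255

5.5255 A


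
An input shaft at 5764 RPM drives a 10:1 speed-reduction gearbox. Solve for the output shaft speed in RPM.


omega_out = omega_in / N = 5764 / 10 = 576.4000

576.4000 RPM


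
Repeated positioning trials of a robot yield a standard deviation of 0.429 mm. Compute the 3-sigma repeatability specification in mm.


repeatability = 3*sigma = 3*0.429 = 1.2870

1.2870 mm


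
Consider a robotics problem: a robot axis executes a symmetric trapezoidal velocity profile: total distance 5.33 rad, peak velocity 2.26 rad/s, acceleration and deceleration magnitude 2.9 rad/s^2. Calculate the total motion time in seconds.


t_acc = v/a = 2.26/2.9 = 0.779310 s
d_acc = v^2/(2a) = 0.880621 rad (each ramp)
d_cruise = 5.33 - 2*0.880621 = 3.568758 rad
t_cruise = 3.568758/2.26 = 1.579096 s
t_total = 2*0.779310 + 1.579096 = 3.1377

3.1377 s


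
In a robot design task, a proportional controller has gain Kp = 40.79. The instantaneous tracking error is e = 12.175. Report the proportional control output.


u_P = Kp * e = 40.79 * 12.175 = 496.6183

496.6183


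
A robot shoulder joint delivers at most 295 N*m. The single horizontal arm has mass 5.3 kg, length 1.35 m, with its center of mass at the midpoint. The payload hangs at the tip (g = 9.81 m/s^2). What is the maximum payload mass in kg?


tau_arm = m_arm*g*(L/2) = 5.3*9.81*1.35/2 = 35.0953 N*m
tau_payload = tau_max - tau_arm = 295 - 35.0953 = 259.9047
m_payload = tau_payload / (g*L) = 259.9047 / (9.81*1.35) = 19.6251

19.6251 kg


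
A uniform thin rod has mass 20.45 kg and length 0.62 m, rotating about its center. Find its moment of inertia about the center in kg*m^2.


I = (1/12)*m*L^2 = (1/12)*20.45*0.62^2 = 0.6551

0.6551 kg*m^2


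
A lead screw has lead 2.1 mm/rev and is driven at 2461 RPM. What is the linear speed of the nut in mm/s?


v = lead * (RPM/60) = 2.1*2461/60 = 86.1350

86.1350 mm/s


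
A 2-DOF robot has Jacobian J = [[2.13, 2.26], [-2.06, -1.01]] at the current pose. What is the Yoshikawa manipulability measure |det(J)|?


det(J) = 2.13*-1.01 - (2.26)*(-2.06) = 2.5043
|det(J)| = 2.5043

2.5043


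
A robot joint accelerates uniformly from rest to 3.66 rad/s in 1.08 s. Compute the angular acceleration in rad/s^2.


alpha = delta_omega / t = 3.66 / 1.08 = 3.3889

3.3889 rad/s^2


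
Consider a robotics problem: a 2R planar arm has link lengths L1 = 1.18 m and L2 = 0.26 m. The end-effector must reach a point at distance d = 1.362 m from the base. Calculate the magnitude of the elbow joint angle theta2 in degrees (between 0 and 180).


cos(th2) = (d^2 - L1^2 - L2^2)/(2*L1*L2) = (1.362^2 - 1.18^2 - 0.26^2)/(2*1.18*0.26) = 0.64381356
th2 = acos(0.64381356) = 49.9232 deg

49.9232 degrees


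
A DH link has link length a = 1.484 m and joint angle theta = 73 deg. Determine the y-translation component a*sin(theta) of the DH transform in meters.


a*sin(theta) = 1.484*sin(73 deg) = 1.4192

1.4192 m


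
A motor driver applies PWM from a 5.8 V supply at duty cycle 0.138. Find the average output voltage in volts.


V_avg = V_supply * D = 5.8*0.138 = 0.8004

0.8004 V


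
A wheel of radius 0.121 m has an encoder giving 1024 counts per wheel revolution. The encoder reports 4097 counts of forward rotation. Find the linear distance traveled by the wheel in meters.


revs = 4097/1024 = 4.000977
d = revs * 2*pi*r = 4.000977 * 2*pi*0.121 = 3.0418

3.0418 m


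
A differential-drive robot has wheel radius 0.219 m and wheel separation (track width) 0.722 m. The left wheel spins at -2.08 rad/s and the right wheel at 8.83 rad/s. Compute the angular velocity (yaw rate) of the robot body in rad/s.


omega = r*(wR - wL)/L = 0.219*(8.83 - (-2.08))/0.722 = 3.3093

3.3093 rad/s


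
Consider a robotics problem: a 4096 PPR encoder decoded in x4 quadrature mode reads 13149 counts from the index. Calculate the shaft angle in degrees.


angle = counts * 360 / (PPR*4) = 13149 * 360 / 16384 = 288.9185

288.9185 degrees


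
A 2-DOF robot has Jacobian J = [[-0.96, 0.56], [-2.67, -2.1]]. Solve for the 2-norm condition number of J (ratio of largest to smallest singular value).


JJ^T eigenvalues: trace(JJ^T) = 12.7741, det(JJ^T) = det(J)^2 = 12.32852544
s_max^2 = (12.7741 + sqrt(113.86352905))/2 = 11.72239275
s_min^2 = (12.7741 - sqrt(113.86352905))/2 = 1.05170725
kappa = s_max/s_min = sqrt(11.72239275/1.05170725) = 3.3386

3.3386


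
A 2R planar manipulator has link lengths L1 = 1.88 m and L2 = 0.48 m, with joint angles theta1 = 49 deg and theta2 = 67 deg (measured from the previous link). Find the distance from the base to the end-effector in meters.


x = L1*cos(th1) + L2*cos(th1+th2) = 1.022973
y = L1*sin(th1) + L2*sin(th1+th2) = 1.850275
d = sqrt(x^2 + y^2) = sqrt(1.046474 + 3.423518) = 2.1142

2.1142 m


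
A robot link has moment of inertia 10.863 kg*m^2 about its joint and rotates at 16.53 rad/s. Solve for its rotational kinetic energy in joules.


KE = (1/2)*I*omega^2 = 0.5*10.863*16.53^2 = 1484.1079

1484.1079 J


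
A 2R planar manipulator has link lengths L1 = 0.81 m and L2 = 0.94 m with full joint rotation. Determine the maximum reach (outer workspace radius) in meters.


r_max = L1 + L2 = 0.81 + 0.94 = 1.7500

1.7500 m


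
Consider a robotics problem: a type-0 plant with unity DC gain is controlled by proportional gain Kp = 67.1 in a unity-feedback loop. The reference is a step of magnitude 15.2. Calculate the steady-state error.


e_ss = R/(1 + Kp) = 15.2/(1 + 67.1) = 15.2/68.1000 = 0.2232

0.2232


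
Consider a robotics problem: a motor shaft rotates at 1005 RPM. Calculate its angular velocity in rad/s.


omega = 1005 * 2*pi/60 = 105.2434

105.2434 rad/s


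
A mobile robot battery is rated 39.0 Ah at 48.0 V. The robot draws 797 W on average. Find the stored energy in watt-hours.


E = capacity * V = 39.0*48.0 = 1872.0000

1872.0000 Wh


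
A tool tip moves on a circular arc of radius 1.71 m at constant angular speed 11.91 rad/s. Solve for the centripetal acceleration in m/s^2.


a_c = omega^2 * r = 11.91^2 * 1.71 = 242.5603

242.5603 m/s^2


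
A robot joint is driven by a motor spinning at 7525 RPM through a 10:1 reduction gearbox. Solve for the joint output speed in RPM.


omega_joint = omega_motor / N = 7525 / 10 = 752.5000

752.5000 RPM


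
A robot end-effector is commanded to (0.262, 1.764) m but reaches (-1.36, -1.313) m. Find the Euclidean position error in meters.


dx = -1.36 - (0.262) = -1.6220, dy = -1.313 - (1.764) = -3.0770
err = sqrt(2.630884 + 9.467929) = 3.4783

3.4783 m


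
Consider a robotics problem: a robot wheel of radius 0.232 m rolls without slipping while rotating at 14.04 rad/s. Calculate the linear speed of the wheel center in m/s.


v = omega * r = 14.04 * 0.232 = 3.2573

3.2573 m/s


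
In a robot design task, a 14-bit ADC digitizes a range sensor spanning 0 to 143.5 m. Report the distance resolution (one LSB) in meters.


res = range / 2^n = 143.5/2^14 = 143.5/16384 = 0.0088

0.0088 m


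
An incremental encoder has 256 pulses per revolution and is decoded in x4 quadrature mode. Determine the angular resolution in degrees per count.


resolution = 360 / (PPR * 4) = 360 / 1024 = 0.3516

0.3516 degrees


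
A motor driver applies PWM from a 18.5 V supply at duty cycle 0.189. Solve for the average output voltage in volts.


V_avg = V_supply * D = 18.5*0.189 = 3.4965

3.4965 V


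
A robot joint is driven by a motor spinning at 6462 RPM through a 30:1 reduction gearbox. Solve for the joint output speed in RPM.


omega_joint = omega_motor / N = 6462 / 30 = 215.4000

215.4000 RPM


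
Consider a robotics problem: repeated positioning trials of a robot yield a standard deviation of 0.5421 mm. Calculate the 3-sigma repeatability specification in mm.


repeatability = 3*sigma = 3*0.5421 = 1.6263

1.6263 mm


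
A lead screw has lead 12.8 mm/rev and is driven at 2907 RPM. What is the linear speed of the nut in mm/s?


v = lead * (RPM/60) = 12.8*2907/60 = 620.1600

620.1600 mm/s


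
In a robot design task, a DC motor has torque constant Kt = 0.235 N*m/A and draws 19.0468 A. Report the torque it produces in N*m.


tau = Kt * I = 0.235*19.0468 = 4.4760

4.4760 N*m


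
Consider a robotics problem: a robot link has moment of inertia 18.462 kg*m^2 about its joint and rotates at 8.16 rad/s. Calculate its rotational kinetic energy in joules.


KE = (1/2)*I*omega^2 = 0.5*18.462*8.16^2 = 614.6517

614.6517 J


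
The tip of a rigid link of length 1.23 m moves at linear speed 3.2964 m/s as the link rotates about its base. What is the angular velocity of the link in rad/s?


omega = v / L = 3.2964 / 1.23 = 2.6800

2.6800 rad/s


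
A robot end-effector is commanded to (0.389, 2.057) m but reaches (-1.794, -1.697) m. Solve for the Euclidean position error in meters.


dx = -1.794 - (0.389) = -2.1830, dy = -1.697 - (2.057) = -3.7540
err = sqrt(4.765489 + 14.092516) = 4.3426

4.3426 m


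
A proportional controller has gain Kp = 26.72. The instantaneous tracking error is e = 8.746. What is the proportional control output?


u_P = Kp * e = 26.72 * 8.746 = 233.6931

233.6931


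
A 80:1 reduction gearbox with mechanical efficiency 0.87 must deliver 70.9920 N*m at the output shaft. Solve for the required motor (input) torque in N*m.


tau_in = tau_out / (N * eta) = 70.9920 / (80 * 0.87) = 1.0200

1.0200 N*m


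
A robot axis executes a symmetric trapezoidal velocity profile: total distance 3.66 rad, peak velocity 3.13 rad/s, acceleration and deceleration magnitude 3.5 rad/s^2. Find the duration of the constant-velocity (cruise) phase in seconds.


t_acc = v/a = 0.894286 s, d_acc = v^2/(2a) = 1.399557 rad each
d_cruise = 3.66 - 2*1.399557 = 0.860886 rad
t_cruise = d_cruise/v = 0.860886/3.13 = 0.2750

0.2750 s


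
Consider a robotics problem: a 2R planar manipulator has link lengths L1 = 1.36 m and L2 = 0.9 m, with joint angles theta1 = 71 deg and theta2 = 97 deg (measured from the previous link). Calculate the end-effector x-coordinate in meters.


x = L1*cos(th1) + L2*cos(th1+th2) = 1.36*cos(71 deg) + 0.9*cos(168 deg) = -0.4376

-0.4376 m


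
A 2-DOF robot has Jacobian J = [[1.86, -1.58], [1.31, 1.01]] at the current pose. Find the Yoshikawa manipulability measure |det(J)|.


det(J) = 1.86*1.01 - (-1.58)*(1.31) = 3.9484
|det(J)| = 3.9484

3.9484


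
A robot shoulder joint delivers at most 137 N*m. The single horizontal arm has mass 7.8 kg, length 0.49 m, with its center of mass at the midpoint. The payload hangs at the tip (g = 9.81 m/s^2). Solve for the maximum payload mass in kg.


tau_arm = m_arm*g*(L/2) = 7.8*9.81*0.49/2 = 18.7469 N*m
tau_payload = tau_max - tau_arm = 137 - 18.7469 = 118.2531
m_payload = tau_payload / (g*L) = 118.2531 / (9.81*0.49) = 24.6007

24.6007 kg


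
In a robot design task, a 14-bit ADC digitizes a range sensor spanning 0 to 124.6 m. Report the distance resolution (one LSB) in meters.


res = range / 2^n = 124.6/2^14 = 124.6/16384 = 0.0076

0.0076 m


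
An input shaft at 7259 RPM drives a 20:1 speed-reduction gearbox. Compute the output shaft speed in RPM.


omega_out = omega_in / N = 7259 / 20 = 362.9500

362.9500 RPM


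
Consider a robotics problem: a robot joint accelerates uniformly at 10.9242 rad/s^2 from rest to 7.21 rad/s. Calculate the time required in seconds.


t = delta_omega / alpha = 7.21 / 10.9242 = 0.6600

0.6600 s


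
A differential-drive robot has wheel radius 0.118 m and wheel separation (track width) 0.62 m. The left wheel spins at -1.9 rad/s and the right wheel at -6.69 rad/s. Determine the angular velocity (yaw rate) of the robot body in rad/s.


omega = r*(wR - wL)/L = 0.118*(-6.69 - (-1.9))/0.62 = -0.9116

-0.9116 rad/s


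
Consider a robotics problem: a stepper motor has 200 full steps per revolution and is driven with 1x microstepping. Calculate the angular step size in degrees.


step = 360/(200*1) = 360/200 = 1.8000

1.8000 degrees


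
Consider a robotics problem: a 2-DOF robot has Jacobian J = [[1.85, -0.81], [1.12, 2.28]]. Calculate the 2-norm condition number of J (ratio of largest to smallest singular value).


JJ^T eigenvalues: trace(JJ^T) = 10.5314, det(JJ^T) = det(J)^2 = 26.26767504
s_max^2 = (10.5314 + sqrt(5.83968580))/2 = 6.47397209
s_min^2 = (10.5314 - sqrt(5.83968580))/2 = 4.05742791
kappa = s_max/s_min = sqrt(6.47397209/4.05742791) = 1.2632

1.2632


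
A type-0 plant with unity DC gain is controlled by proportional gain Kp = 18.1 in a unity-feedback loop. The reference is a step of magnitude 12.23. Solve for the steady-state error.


e_ss = R/(1 + Kp) = 12.23/(1 + 18.1) = 12.23/19.1000 = 0.6403

0.6403


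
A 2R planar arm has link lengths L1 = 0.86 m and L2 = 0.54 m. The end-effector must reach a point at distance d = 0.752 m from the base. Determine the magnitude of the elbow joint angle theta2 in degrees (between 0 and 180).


cos(th2) = (d^2 - L1^2 - L2^2)/(2*L1*L2) = (0.752^2 - 0.86^2 - 0.54^2)/(2*0.86*0.54) = -0.50139535
th2 = acos(-0.50139535) = 120.0924 deg

120.0924 degrees


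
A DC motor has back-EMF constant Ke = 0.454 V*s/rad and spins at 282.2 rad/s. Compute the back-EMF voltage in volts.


V_emf = Ke * omega = 0.454*282.2 = 128.1188

128.1188 V


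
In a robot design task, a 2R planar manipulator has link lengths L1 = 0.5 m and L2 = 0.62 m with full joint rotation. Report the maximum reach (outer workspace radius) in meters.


r_max = L1 + L2 = 0.5 + 0.62 = 1.1200

1.1200 m


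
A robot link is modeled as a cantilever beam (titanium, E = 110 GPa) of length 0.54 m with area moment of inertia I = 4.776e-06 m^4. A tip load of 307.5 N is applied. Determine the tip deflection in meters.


delta = F*L^3/(3*E*I) = 307.5*0.54^3/(3*1.100e+11*4.776e-06)
      = 48.42018/1576080 = 3.0722e-05

3.0722e-05 m


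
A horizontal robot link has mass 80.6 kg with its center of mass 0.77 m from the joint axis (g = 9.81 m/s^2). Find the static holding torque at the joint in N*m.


tau = m*g*L = 80.6 * 9.81 * 0.77 = 608.8282

608.8282 N*m


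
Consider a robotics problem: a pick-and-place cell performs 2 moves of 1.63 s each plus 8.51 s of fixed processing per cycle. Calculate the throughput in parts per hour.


T_cycle = 2*1.63 + 8.51 = 11.7700 s
rate = 3600/T = 305.8624

305.8624 parts/hour


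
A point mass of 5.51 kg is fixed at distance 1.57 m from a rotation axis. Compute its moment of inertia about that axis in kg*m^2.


I = m*r^2 = 5.51*1.57^2 = 13.5816

13.5816 kg*m^2


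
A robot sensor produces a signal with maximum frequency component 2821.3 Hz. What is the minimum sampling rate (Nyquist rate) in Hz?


f_s,min = 2*f_max = 2*2821.3 = 5642.6000

5642.6000 Hz


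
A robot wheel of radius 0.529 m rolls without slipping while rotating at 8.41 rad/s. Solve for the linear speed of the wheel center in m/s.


v = omega * r = 8.41 * 0.529 = 4.4489

4.4489 m/s


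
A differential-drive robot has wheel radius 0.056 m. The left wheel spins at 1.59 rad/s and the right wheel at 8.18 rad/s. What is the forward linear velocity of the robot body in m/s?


v = r*(wR + wL)/2 = 0.056*(8.18 + 1.59)/2 = 0.2736

0.2736 m/s


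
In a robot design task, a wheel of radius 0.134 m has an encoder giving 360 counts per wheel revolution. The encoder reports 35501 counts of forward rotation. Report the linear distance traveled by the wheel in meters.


revs = 35501/360 = 98.613889
d = revs * 2*pi*r = 98.613889 * 2*pi*0.134 = 83.0277

83.0277 m


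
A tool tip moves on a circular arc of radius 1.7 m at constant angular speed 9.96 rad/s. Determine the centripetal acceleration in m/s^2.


a_c = omega^2 * r = 9.96^2 * 1.7 = 168.6427

168.6427 m/s^2


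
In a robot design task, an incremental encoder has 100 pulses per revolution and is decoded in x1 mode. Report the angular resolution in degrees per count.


resolution = 360 / (PPR * 1) = 360 / 100 = 3.6000

3.6000 degrees


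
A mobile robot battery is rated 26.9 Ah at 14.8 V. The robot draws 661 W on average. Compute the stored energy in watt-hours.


E = capacity * V = 26.9*14.8 = 398.1200

398.1200 Wh


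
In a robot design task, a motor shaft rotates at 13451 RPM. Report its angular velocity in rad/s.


omega = 13451 * 2*pi/60 = 1408.5854

1408.5854 rad/s


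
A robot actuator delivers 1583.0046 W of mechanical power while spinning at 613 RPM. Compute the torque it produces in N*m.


omega = 613 * 2*pi/60 = 64.193210 rad/s
tau = P / omega = 1583.0046 / 64.193210 = 24.6600

24.6600 N*m


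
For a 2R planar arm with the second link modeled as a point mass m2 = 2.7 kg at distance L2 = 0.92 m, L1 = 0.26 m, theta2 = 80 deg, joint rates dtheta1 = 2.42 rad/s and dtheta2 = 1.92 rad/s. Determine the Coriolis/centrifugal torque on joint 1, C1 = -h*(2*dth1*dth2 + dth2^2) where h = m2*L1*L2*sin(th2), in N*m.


h = m2*L1*L2*sin(th2) = 2.7*0.26*0.92*sin(80 deg) = 0.636028
C1 = -h*(2*2.42*1.92 + 1.92^2) = -0.636028*12.9792 = -8.2551

-8.2551 N*m


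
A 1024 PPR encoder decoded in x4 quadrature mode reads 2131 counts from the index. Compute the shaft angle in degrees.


angle = counts * 360 / (PPR*4) = 2131 * 360 / 4096 = 187.2949

187.2949 degrees


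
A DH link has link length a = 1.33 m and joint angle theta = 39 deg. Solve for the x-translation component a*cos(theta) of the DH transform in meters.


a*cos(theta) = 1.33*cos(39 deg) = 1.0336

1.0336 m


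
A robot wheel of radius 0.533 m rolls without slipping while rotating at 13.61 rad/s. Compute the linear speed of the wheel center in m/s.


v = omega * r = 13.61 * 0.533 = 7.2541

7.2541 m/s


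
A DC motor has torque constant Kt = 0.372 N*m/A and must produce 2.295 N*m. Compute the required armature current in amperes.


I = tau / Kt = 2.295/0.372 = 6.1694

6.1694 A


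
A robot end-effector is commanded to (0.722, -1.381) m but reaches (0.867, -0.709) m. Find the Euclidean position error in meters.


dx = 0.867 - (0.722) = 0.1450, dy = -0.709 - (-1.381) = 0.6720
err = sqrt(0.021025 + 0.451584) = 0.6875

0.6875 m


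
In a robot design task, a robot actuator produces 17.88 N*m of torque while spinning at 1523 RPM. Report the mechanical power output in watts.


omega = 1523 * 2*pi/60 = 159.488187 rad/s
P = tau * omega = 17.88 * 159.488187 = 2851.6488

2851.6488 W


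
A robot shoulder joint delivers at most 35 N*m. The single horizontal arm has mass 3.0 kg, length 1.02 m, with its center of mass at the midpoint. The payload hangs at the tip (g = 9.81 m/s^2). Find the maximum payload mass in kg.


tau_arm = m_arm*g*(L/2) = 3.0*9.81*1.02/2 = 15.0093 N*m
tau_payload = tau_max - tau_arm = 35 - 15.0093 = 19.9907
m_payload = tau_payload / (g*L) = 19.9907 / (9.81*1.02) = 1.9978

1.9978 kg


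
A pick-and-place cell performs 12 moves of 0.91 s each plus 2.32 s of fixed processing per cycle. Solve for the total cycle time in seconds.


T = 12*0.91 + 2.32 = 13.2400

13.2400 s


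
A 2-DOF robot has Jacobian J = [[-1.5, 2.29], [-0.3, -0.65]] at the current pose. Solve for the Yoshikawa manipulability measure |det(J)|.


det(J) = -1.5*-0.65 - (2.29)*(-0.3) = 1.6620
|det(J)| = 1.6620

1.6620


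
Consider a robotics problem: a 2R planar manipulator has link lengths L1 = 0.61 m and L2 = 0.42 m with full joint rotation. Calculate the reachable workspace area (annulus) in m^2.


r_max = L1 + L2 = 1.0300, r_min = |L1 - L2| = 0.1900
A = pi*(r_max^2 - r_min^2) = pi*(1.0609 - 0.0361) = 3.2195

3.2195 m^2


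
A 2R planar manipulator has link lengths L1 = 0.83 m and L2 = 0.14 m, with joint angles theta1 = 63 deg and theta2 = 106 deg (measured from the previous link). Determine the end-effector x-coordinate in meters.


x = L1*cos(th1) + L2*cos(th1+th2) = 0.83*cos(63 deg) + 0.14*cos(169 deg) = 0.2394

0.2394 m


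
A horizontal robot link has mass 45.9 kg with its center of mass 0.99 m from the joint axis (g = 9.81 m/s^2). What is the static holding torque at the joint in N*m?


tau = m*g*L = 45.9 * 9.81 * 0.99 = 445.7762

445.7762 N*m


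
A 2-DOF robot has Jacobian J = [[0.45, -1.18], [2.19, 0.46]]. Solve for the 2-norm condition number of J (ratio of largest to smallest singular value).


JJ^T eigenvalues: trace(JJ^T) = 6.6026, det(JJ^T) = det(J)^2 = 7.79079744
s_max^2 = (6.6026 + sqrt(12.43113700))/2 = 5.06419088
s_min^2 = (6.6026 - sqrt(12.43113700))/2 = 1.53840912
kappa = s_max/s_min = sqrt(5.06419088/1.53840912) = 1.8143

1.8143


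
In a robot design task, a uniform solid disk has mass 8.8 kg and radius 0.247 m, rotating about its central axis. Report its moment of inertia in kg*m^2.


I = (1/2)*m*R^2 = 0.5*8.8*0.247^2 = 0.2684

0.2684 kg*m^2


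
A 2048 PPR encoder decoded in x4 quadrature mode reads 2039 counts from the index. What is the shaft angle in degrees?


angle = counts * 360 / (PPR*4) = 2039 * 360 / 8192 = 89.6045

89.6045 degrees


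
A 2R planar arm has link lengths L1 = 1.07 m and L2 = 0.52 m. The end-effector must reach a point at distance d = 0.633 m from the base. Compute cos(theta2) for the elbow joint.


cos(th2) = (d^2 - L1^2 - L2^2)/(2*L1*L2) = (0.633^2 - 1.07^2 - 0.52^2)/(2*1.07*0.52) = -0.9118

-0.9118


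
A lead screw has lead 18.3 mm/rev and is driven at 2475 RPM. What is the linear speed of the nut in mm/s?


v = lead * (RPM/60) = 18.3*2475/60 = 754.8750

754.8750 mm/s


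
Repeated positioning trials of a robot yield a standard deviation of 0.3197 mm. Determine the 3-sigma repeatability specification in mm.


repeatability = 3*sigma = 3*0.3197 = 0.9591

0.9591 mm


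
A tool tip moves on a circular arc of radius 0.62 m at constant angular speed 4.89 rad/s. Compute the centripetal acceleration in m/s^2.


a_c = omega^2 * r = 4.89^2 * 0.62 = 14.8255

14.8255 m/s^2


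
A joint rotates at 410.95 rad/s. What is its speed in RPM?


RPM = 410.95 * 60/(2*pi) = 3924.2834

3924.2834 RPM


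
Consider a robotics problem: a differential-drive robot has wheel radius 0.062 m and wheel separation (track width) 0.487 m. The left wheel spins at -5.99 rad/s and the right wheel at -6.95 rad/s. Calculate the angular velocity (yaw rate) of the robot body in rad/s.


omega = r*(wR - wL)/L = 0.062*(-6.95 - (-5.99))/0.487 = -0.1222

-0.1222 rad/s


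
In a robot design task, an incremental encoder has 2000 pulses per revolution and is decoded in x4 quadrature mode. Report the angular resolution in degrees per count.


resolution = 360 / (PPR * 4) = 360 / 8000 = 0.0450

0.0450 degrees


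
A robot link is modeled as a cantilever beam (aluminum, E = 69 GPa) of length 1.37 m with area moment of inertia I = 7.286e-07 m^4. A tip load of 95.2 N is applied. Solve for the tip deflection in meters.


delta = F*L^3/(3*E*I) = 95.2*1.37^3/(3*6.900e+10*7.286e-07)
      = 244.7928056/150820.2 = 0.0016

0.0016 m


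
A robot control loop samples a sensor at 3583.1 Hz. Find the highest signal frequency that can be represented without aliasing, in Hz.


f_max = f_s/2 = 3583.1/2 = 1791.5500

1791.5500 Hz


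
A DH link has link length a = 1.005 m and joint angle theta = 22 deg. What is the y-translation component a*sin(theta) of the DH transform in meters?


a*sin(theta) = 1.005*sin(22 deg) = 0.3765

0.3765 m


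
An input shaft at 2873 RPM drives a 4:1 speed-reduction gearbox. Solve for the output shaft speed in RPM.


omega_out = omega_in / N = 2873 / 4 = 718.2500

718.2500 RPM


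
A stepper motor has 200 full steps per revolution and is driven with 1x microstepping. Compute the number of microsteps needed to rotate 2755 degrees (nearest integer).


step_size = 360/(200*1) = 360/200 = 1.800000 deg
n = 2755/(360/200) = 2755*200/360 = 1530.5556 -> 1531

1531 steps


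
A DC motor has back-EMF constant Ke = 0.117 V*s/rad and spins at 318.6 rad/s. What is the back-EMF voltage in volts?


V_emf = Ke * omega = 0.117*318.6 = 37.2762

37.2762 V


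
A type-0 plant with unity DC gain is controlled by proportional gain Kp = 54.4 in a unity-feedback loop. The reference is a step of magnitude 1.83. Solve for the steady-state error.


e_ss = R/(1 + Kp) = 1.83/(1 + 54.4) = 1.83/55.4000 = 0.0330

0.0330


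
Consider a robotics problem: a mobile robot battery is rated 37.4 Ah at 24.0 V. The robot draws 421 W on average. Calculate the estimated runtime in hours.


E = 37.4*24.0 = 897.6000 Wh
t = E/P = 897.6000/421 = 2.1321

2.1321 hours


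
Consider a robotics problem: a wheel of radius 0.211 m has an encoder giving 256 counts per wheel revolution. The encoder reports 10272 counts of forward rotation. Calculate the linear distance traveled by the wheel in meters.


revs = 10272/256 = 40.125000
d = revs * 2*pi*r = 40.125000 * 2*pi*0.211 = 53.1958

53.1958 m


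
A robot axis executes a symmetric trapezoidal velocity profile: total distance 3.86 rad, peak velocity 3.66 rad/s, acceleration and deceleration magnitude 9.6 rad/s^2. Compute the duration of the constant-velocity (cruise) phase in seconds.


t_acc = v/a = 0.381250 s, d_acc = v^2/(2a) = 0.697688 rad each
d_cruise = 3.86 - 2*0.697688 = 2.464624 rad
t_cruise = d_cruise/v = 2.464624/3.66 = 0.6734

0.6734 s


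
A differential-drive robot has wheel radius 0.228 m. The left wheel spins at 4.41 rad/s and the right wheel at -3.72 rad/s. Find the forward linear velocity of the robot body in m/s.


v = r*(wR + wL)/2 = 0.228*(-3.72 + 4.41)/2 = 0.0787

0.0787 m/s


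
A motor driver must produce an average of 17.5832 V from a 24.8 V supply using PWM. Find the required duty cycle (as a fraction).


D = V_avg/V_supply = 17.5832/24.8 = 0.7090

0.7090


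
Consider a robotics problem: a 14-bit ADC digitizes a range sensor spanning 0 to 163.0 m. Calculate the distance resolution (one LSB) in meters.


res = range / 2^n = 163.0/2^14 = 163.0/16384 = 0.0099

0.0099 m


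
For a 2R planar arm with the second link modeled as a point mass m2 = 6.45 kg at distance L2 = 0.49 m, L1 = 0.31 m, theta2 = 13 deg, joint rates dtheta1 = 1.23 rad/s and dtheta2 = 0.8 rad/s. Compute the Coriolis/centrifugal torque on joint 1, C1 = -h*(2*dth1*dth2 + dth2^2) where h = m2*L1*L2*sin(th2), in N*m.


h = m2*L1*L2*sin(th2) = 6.45*0.31*0.49*sin(13 deg) = 0.220397
C1 = -h*(2*1.23*0.8 + 0.8^2) = -0.220397*2.6080 = -0.5748

-0.5748 N*m
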